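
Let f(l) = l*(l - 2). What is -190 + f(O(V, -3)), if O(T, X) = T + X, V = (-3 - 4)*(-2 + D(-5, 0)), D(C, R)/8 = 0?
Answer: -91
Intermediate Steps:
D(C, R) = 0 (D(C, R) = 8*0 = 0)
V = 14 (V = (-3 - 4)*(-2 + 0) = -7*(-2) = 14)
f(l) = l*(-2 + l)
-190 + f(O(V, -3)) = -190 + (14 - 3)*(-2 + (14 - 3)) = -190 + 11*(-2 + 11) = -190 + 11*9 = -190 + 99 = -91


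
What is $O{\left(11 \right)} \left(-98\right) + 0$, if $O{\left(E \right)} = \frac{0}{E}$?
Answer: $0$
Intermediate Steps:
$O{\left(E \right)} = 0$
$O{\left(11 \right)} \left(-98\right) + 0 = 0 \left(-98\right) + 0 = 0 + 0 = 0$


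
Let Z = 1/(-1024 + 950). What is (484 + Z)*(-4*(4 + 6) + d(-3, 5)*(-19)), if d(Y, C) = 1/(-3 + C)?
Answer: -3545685/148 ≈ -23957.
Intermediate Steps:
Z = -1/74 (Z = 1/(-74) = -1/74 ≈ -0.013514)
(484 + Z)*(-4*(4 + 6) + d(-3, 5)*(-19)) = (484 - 1/74)*(-4*(4 + 6) - 19/(-3 + 5)) = 35815*(-4*10 - 19/2)/74 = 35815*(-40 + (1/2)*(-19))/74 = 35815*(-40 - 19/2)/74 = (35815/74)*(-99/2) = -3545685/148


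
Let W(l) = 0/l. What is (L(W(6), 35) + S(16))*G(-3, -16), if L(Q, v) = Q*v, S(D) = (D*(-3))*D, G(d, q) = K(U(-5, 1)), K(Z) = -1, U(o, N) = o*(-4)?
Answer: 768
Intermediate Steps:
U(o, N) = -4*o
G(d, q) = -1
S(D) = -3*D**2 (S(D) = (-3*D)*D = -3*D**2)
W(l) = 0
(L(W(6), 35) + S(16))*G(-3, -16) = (0*35 - 3*16**2)*(-1) = (0 - 3*256)*(-1) = (0 - 768)*(-1) = -768*(-1) = 768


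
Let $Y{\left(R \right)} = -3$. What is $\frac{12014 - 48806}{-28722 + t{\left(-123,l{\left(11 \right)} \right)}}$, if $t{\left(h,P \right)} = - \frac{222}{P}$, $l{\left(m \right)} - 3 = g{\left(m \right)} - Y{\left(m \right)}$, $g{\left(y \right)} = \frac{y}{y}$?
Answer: $\frac{7154}{5591} \approx 1.2796$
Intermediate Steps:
$g{\left(y \right)} = 1$
$l{\left(m \right)} = 7$ ($l{\left(m \right)} = 3 + \left(1 - -3\right) = 3 + \left(1 + 3\right) = 3 + 4 = 7$)
$\frac{12014 - 48806}{-28722 + t{\left(-123,l{\left(11 \right)} \right)}} = \frac{12014 - 48806}{-28722 - \frac{222}{7}} = - \frac{36792}{-28722 - \frac{222}{7}} = - \frac{36792}{- \frac{201276}{7}} = \left(-36792\right) \left(- \frac{7}{201276}\right) = \frac{7154}{5591}$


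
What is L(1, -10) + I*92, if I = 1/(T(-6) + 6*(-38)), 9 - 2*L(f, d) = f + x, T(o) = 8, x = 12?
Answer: -133/55 ≈ -2.4182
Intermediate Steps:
L(f, d) = -3/2 - f/2 (L(f, d) = 9/2 - (f + 12)/2 = 9/2 - (12 + f)/2 = 9/2 + (-6 - f/2) = -3/2 - f/2)
I = -1/220 (I = 1/(8 + 6*(-38)) = 1/(8 - 228) = 1/(-220) = -1/220 ≈ -0.0045455)
L(1, -10) + I*92 = (-3/2 - 1/2*1) - 1/220*92 = (-3/2 - 1/2) - 23/55 = -2 - 23/55 = -133/55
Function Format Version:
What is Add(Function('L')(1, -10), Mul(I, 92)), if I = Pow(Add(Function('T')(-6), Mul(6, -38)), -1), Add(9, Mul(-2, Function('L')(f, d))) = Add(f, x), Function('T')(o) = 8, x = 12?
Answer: Rational(-133, 55) ≈ -2.4182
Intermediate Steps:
Function('L')(f, d) = Add(Rational(-3, 2), Mul(Rational(-1, 2), f)) (Function('L')(f, d) = Add(Rational(9, 2), Mul(Rational(-1, 2), Add(f, 12))) = Add(Rational(9, 2), Mul(Rational(-1, 2), Add(12, f))) = Add(Rational(9, 2), Add(-6, Mul(Rational(-1, 2), f))) = Add(Rational(-3, 2), Mul(Rational(-1, 2), f)))
I = Rational(-1, 220) (I = Pow(Add(8, Mul(6, -38)), -1) = Pow(Add(8, -228), -1) = Pow(-220, -1) = Rational(-1, 220) ≈ -0.0045455)
Add(Function('L')(1, -10), Mul(I, 92)) = Add(Add(Rational(-3, 2), Mul(Rational(-1, 2), 1)), Mul(Rational(-1, 220), 92)) = Add(Add(Rational(-3, 2), Rational(-1, 2)), Rational(-23, 55)) = Add(-2, Rational(-23, 55)) = Rational(-133, 55)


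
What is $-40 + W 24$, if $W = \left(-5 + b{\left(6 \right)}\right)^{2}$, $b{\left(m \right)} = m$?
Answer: $-16$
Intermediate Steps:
$W = 1$ ($W = \left(-5 + 6\right)^{2} = 1^{2} = 1$)
$-40 + W 24 = -40 + 1 \cdot 24 = -40 + 24 = -16$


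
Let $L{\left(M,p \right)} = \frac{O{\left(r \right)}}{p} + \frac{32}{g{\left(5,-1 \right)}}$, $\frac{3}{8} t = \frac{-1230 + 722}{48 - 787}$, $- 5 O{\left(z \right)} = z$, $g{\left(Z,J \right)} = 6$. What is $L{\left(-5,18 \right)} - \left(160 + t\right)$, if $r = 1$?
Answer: $- \frac{10409539}{66510} \approx -156.51$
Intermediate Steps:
$O{\left(z \right)} = - \frac{z}{5}$
$t = \frac{4064}{2217}$ ($t = \frac{8 \frac{-1230 + 722}{48 - 787}}{3} = \frac{8 \left(- \frac{508}{-739}\right)}{3} = \frac{8 \left(\left(-508\right) \left(- \frac{1}{739}\right)\right)}{3} = \frac{8}{3} \cdot \frac{508}{739} = \frac{4064}{2217} \approx 1.8331$)
$L{\left(M,p \right)} = \frac{16}{3} - \frac{1}{5 p}$ ($L{\left(M,p \right)} = \frac{\left(- \frac{1}{5}\right) 1}{p} + \frac{32}{6} = - \frac{1}{5 p} + 32 \cdot \frac{1}{6} = - \frac{1}{5 p} + \frac{16}{3} = \frac{16}{3} - \frac{1}{5 p}$)
$L{\left(-5,18 \right)} - \left(160 + t\right) = \frac{-3 + 80 \cdot 18}{15 \cdot 18} - \frac{358784}{2217} = \frac{1}{15} \cdot \frac{1}{18} \left(-3 + 1440\right) - \frac{358784}{2217} = \frac{1}{15} \cdot \frac{1}{18} \cdot 1437 - \frac{358784}{2217} = \frac{479}{90} - \frac{358784}{2217} = - \frac{10409539}{66510}$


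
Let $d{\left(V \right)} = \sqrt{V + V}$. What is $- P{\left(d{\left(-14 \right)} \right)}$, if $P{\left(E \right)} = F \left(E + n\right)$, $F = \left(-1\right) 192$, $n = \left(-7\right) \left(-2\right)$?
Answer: $2688 + 384 i \sqrt{7} \approx 2688.0 + 1016.0 i$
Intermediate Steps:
$n = 14$
$F = -192$
$d{\left(V \right)} = \sqrt{2} \sqrt{V}$ ($d{\left(V \right)} = \sqrt{2 V} = \sqrt{2} \sqrt{V}$)
$P{\left(E \right)} = -2688 - 192 E$ ($P{\left(E \right)} = - 192 \left(E + 14\right) = - 192 \left(14 + E\right) = -2688 - 192 E$)
$- P{\left(d{\left(-14 \right)} \right)} = - (-2688 - 192 \sqrt{2} \sqrt{-14}) = - (-2688 - 192 \sqrt{2} i \sqrt{14}) = - (-2688 - 192 \cdot 2 i \sqrt{7}) = - (-2688 - 384 i \sqrt{7}) = 2688 + 384 i \sqrt{7}$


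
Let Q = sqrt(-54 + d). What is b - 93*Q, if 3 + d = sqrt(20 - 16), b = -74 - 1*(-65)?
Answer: -9 - 93*I*sqrt(55) ≈ -9.0 - 689.71*I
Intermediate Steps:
b = -9 (b = -74 + 65 = -9)
d = -1 (d = -3 + sqrt(20 - 16) = -3 + sqrt(4) = -3 + 2 = -1)
Q = I*sqrt(55) (Q = sqrt(-54 - 1) = sqrt(-55) = I*sqrt(55) ≈ 7.4162*I)
b - 93*Q = -9 - 93*I*sqrt(55)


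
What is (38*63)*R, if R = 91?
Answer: 217854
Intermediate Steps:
(38*63)*R = (38*63)*91 = 2394*91 = 217854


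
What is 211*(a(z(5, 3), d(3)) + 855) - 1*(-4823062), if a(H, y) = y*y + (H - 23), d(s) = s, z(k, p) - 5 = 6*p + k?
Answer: 5006421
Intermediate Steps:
z(k, p) = 5 + k + 6*p (z(k, p) = 5 + (6*p + k) = 5 + (k + 6*p) = 5 + k + 6*p)
a(H, y) = -23 + H + y**2 (a(H, y) = y**2 + (-23 + H) = -23 + H + y**2)
211*(a(z(5, 3), d(3)) + 855) - 1*(-4823062) = 211*((-23 + (5 + 5 + 6*3) + 3**2) + 855) - 1*(-4823062) = 211*((-23 + (5 + 5 + 18) + 9) + 855) + 4823062 = 211*((-23 + 28 + 9) + 855) + 4823062 = 211*(14 + 855) + 4823062 = 211*869 + 4823062 = 183359 + 4823062 = 5006421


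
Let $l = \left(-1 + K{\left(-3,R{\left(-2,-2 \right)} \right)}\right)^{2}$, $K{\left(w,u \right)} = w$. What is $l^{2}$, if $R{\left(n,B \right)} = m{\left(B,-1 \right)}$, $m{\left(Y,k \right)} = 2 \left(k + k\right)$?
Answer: $256$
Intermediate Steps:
$m{\left(Y,k \right)} = 4 k$ ($m{\left(Y,k \right)} = 2 \cdot 2 k = 4 k$)
$R{\left(n,B \right)} = -4$ ($R{\left(n,B \right)} = 4 \left(-1\right) = -4$)
$l = 16$ ($l = \left(-1 - 3\right)^{2} = \left(-4\right)^{2} = 16$)
$l^{2} = 16^{2} = 256$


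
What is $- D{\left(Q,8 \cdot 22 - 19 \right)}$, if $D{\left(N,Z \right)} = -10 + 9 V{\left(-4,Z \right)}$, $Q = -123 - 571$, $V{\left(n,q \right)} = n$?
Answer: $46$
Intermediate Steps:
$Q = -694$
$D{\left(N,Z \right)} = -46$ ($D{\left(N,Z \right)} = -10 + 9 \left(-4\right) = -10 - 36 = -46$)
$- D{\left(Q,8 \cdot 22 - 19 \right)} = \left(-1\right) \left(-46\right) = 46$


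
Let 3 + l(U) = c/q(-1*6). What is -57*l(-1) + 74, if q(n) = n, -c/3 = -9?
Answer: 1003/2 ≈ 501.50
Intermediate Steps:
c = 27 (c = -3*(-9) = 27)
l(U) = -15/2 (l(U) = -3 + 27/((-1*6)) = -3 + 27/(-6) = -3 + 27*(-⅙) = -3 - 9/2 = -15/2)
-57*l(-1) + 74 = -57*(-15/2) + 74 = 855/2 + 74 = 1003/2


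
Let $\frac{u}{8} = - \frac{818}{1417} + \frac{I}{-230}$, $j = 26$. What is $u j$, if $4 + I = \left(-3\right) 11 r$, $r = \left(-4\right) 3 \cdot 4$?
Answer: $- \frac{3883200}{2507} \approx -1548.9$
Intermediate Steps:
$r = -48$ ($r = \left(-12\right) 4 = -48$)
$I = 1580$ ($I = -4 + \left(-3\right) 11 \left(-48\right) = -4 - -1584 = -4 + 1584 = 1580$)
$u = - \frac{1941600}{32591}$ ($u = 8 \left(- \frac{818}{1417} + \frac{1580}{-230}\right) = 8 \left(\left(-818\right) \frac{1}{1417} + 1580 \left(- \frac{1}{230}\right)\right) = 8 \left(- \frac{818}{1417} - \frac{158}{23}\right) = 8 \left(- \frac{242700}{32591}\right) = - \frac{1941600}{32591} \approx -59.575$)
$u j = \left(- \frac{1941600}{32591}\right) 26 = - \frac{3883200}{2507}$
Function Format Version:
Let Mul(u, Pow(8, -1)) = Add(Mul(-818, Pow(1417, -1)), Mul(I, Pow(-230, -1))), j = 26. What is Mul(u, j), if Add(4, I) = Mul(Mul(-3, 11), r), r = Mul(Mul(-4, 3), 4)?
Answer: Rational(-3883200, 2507) ≈ -1548.9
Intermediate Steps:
r = -48 (r = Mul(-12, 4) = -48)
I = 1580 (I = Add(-4, Mul(Mul(-3, 11), -48)) = Add(-4, Mul(-33, -48)) = Add(-4, 1584) = 1580)
u = Rational(-1941600, 32591) (u = Mul(8, Add(Mul(-818, Pow(1417, -1)), Mul(1580, Pow(-230, -1)))) = Mul(8, Add(Mul(-818, Rational(1, 1417)), Mul(1580, Rational(-1, 230)))) = Mul(8, Add(Rational(-818, 1417), Rational(-158, 23))) = Mul(8, Rational(-242700, 32591)) = Rational(-1941600, 32591) ≈ -59.575)
Mul(u, j) = Mul(Rational(-1941600, 32591), 26) = Rational(-3883200, 2507)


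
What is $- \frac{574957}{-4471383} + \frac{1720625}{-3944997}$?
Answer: $- \frac{258350939726}{839980596231} \approx -0.30757$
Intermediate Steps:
$- \frac{574957}{-4471383} + \frac{1720625}{-3944997} = \left(-574957\right) \left(- \frac{1}{4471383}\right) + 1720625 \left(- \frac{1}{3944997}\right) = \frac{574957}{4471383} - \frac{1720625}{3944997} = - \frac{258350939726}{839980596231}$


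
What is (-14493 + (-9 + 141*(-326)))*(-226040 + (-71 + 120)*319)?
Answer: 12723011412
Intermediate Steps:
(-14493 + (-9 + 141*(-326)))*(-226040 + (-71 + 120)*319) = (-14493 + (-9 - 45966))*(-226040 + 49*319) = (-14493 - 45975)*(-226040 + 15631) = -60468*(-210409) = 12723011412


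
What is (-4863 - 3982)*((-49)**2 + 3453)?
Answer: -51778630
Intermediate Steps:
(-4863 - 3982)*((-49)**2 + 3453) = -8845*(2401 + 3453) = -8845*5854 = -51778630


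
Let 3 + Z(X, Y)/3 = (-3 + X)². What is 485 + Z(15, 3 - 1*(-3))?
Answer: 908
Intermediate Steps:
Z(X, Y) = -9 + 3*(-3 + X)²
485 + Z(15, 3 - 1*(-3)) = 485 + (-9 + 3*(-3 + 15)²) = 485 + (-9 + 3*12²) = 485 + (-9 + 3*144) = 485 + (-9 + 432) = 485 + 423 = 908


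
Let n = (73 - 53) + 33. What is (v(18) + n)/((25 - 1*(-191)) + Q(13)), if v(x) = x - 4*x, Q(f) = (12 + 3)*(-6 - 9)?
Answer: ⅑ ≈ 0.11111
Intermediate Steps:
n = 53 (n = 20 + 33 = 53)
Q(f) = -225 (Q(f) = 15*(-15) = -225)
v(x) = -3*x
(v(18) + n)/((25 - 1*(-191)) + Q(13)) = (-3*18 + 53)/((25 - 1*(-191)) - 225) = (-54 + 53)/((25 + 191) - 225) = -1/(216 - 225) = -1/(-9) = -1*(-⅑) = ⅑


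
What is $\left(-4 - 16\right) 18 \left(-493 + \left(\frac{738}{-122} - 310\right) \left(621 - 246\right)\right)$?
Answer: $\frac{2613491280}{61} \approx 4.2844 \cdot 10^{7}$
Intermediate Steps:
$\left(-4 - 16\right) 18 \left(-493 + \left(\frac{738}{-122} - 310\right) \left(621 - 246\right)\right) = \left(-20\right) 18 \left(-493 + \left(738 \left(- \frac{1}{122}\right) - 310\right) 375\right) = - 360 \left(-493 + \left(- \frac{369}{61} - 310\right) 375\right) = - 360 \left(-493 - \frac{7229625}{61}\right) = \left(-360\right) \left(- \frac{7259698}{61}\right) = \frac{2613491280}{61}$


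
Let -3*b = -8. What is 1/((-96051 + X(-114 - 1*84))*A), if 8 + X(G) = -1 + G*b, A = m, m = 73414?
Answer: -1/7090911432 ≈ -1.4103e-10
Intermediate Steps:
b = 8/3 (b = -1/3*(-8) = 8/3 ≈ 2.6667)
A = 73414
X(G) = -9 + 8*G/3 (X(G) = -8 + (-1 + G*(8/3)) = -8 + (-1 + 8*G/3) = -9 + 8*G/3)
1/((-96051 + X(-114 - 1*84))*A) = 1/(-96051 + (-9 + 8*(-114 - 1*84)/3)*73414) = (1/73414)/(-96051 + (-9 + 8*(-114 - 84)/3)) = (1/73414)/(-96051 + (-9 + (8/3)*(-198))) = (1/73414)/(-96051 + (-9 - 528)) = (1/73414)/(-96051 - 537) = (1/73414)/(-96588) = -1/96588*1/73414 = -1/7090911432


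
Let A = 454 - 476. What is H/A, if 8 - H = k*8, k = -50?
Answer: -204/11 ≈ -18.545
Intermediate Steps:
A = -22
H = 408 (H = 8 - (-50)*8 = 8 - 1*(-400) = 8 + 400 = 408)
H/A = 408/(-22) = 408*(-1/22) = -204/11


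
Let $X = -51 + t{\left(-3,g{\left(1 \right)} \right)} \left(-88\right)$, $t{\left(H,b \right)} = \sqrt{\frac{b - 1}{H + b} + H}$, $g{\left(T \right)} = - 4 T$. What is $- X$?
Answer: $51 + \frac{352 i \sqrt{7}}{7} \approx 51.0 + 133.04 i$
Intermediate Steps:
$t{\left(H,b \right)} = \sqrt{H + \frac{-1 + b}{H + b}}$ ($t{\left(H,b \right)} = \sqrt{\frac{-1 + b}{H + b} + H} = \sqrt{H + \frac{-1 + b}{H + b}}$)
$X = -51 - \frac{352 i \sqrt{7}}{7}$ ($X = -51 + \sqrt{\frac{-1 - 4 - 3 \left(-3 - 4\right)}{-3 - 4}} \left(-88\right) = -51 + \sqrt{\frac{-1 - 4 - -21}{-7}} \left(-88\right) = -51 + \sqrt{- \frac{-1 - 4 + 21}{7}} \left(-88\right) = -51 + \sqrt{\left(- \frac{1}{7}\right) 16} \left(-88\right) = -51 + \sqrt{- \frac{16}{7}} \left(-88\right) = -51 + \frac{4 i \sqrt{7}}{7} \left(-88\right) = -51 - \frac{352 i \sqrt{7}}{7} \approx -51.0 - 133.04 i$)
$- X = - (-51 - \frac{352 i \sqrt{7}}{7}) = 51 + \frac{352 i \sqrt{7}}{7}$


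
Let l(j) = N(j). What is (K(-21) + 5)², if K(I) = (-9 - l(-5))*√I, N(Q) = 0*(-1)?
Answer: (5 - 9*I*√21)² ≈ -1676.0 - 412.43*I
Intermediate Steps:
N(Q) = 0
l(j) = 0
K(I) = -9*√I (K(I) = (-9 - 1*0)*√I = (-9 + 0)*√I = -9*√I)
(K(-21) + 5)² = (-9*I*√21 + 5)² = (5 - 9*I*√21)²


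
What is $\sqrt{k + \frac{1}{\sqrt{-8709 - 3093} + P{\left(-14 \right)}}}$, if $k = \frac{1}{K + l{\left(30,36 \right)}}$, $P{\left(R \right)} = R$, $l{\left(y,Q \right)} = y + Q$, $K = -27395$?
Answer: $\frac{\sqrt{27329} \sqrt{\frac{-27343 + i \sqrt{11802}}{14 - i \sqrt{11802}}}}{27329} \approx 0.062971 - 0.071895 i$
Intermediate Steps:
$l{\left(y,Q \right)} = Q + y$
$k = - \frac{1}{27329}$ ($k = \frac{1}{-27395 + \left(36 + 30\right)} = \frac{1}{-27395 + 66} = \frac{1}{-27329} = - \frac{1}{27329} \approx -3.6591 \cdot 10^{-5}$)
$\sqrt{k + \frac{1}{\sqrt{-8709 - 3093} + P{\left(-14 \right)}}} = \sqrt{- \frac{1}{27329} + \frac{1}{\sqrt{-8709 - 3093} - 14}} = \sqrt{- \frac{1}{27329} + \frac{1}{\sqrt{-11802} - 14}} = \sqrt{- \frac{1}{27329} + \frac{1}{i \sqrt{11802} - 14}} = \sqrt{- \frac{1}{27329} + \frac{1}{-14 + i \sqrt{11802}}}$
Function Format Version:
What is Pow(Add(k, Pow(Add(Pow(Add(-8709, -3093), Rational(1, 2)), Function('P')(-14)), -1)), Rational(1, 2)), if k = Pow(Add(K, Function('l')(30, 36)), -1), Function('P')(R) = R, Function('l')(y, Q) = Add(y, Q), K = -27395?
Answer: Mul(Rational(1, 27329), Pow(27329, Rational(1, 2)), Pow(Mul(Pow(Add(14, Mul(-1, I, Pow(11802, Rational(1, 2)))), -1), Add(-27343, Mul(I, Pow(11802, Rational(1, 2))))), Rational(1, 2))) ≈ Add(0.062971, Mul(-0.071895, I))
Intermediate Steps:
Function('l')(y, Q) = Add(Q, y)
k = Rational(-1, 27329) (k = Pow(Add(-27395, Add(36, 30)), -1) = Pow(Add(-27395, 66), -1) = Pow(-27329, -1) = Rational(-1, 27329) ≈ -3.6591e-5)
Pow(Add(k, Pow(Add(Pow(Add(-8709, -3093), Rational(1, 2)), Function('P')(-14)), -1)), Rational(1, 2)) = Pow(Add(Rational(-1, 27329), Pow(Add(Pow(Add(-8709, -3093), Rational(1, 2)), -14), -1)), Rational(1, 2)) = Pow(Add(Rational(-1, 27329), Pow(Add(Pow(-11802, Rational(1, 2)), -14), -1)), Rational(1, 2)) = Pow(Add(Rational(-1, 27329), Pow(Add(Mul(I, Pow(11802, Rational(1, 2))), -14), -1)), Rational(1, 2)) = Pow(Add(Rational(-1, 27329), Pow(Add(-14, Mul(I, Pow(11802, Rational(1, 2)))), -1)), Rational(1, 2))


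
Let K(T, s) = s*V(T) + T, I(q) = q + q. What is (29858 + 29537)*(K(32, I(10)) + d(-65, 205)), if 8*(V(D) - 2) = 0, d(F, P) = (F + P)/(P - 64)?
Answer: 611293340/141 ≈ 4.3354e+6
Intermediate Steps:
d(F, P) = (F + P)/(-64 + P)
V(D) = 2 (V(D) = 2 + (⅛)*0 = 2 + 0 = 2)
I(q) = 2*q
K(T, s) = T + 2*s (K(T, s) = s*2 + T = 2*s + T = T + 2*s)
(29858 + 29537)*(K(32, I(10)) + d(-65, 205)) = (29858 + 29537)*((32 + 2*(2*10)) + (-65 + 205)/(-64 + 205)) = 59395*((32 + 2*20) + 140/141) = 59395*((32 + 40) + (1/141)*140) = 59395*(72 + 140/141) = 59395*(10292/141) = 611293340/141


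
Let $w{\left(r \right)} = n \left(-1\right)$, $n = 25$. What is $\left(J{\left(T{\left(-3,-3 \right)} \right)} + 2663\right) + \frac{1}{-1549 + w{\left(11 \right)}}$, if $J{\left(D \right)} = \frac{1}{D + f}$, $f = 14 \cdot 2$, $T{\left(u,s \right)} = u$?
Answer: $\frac{104790599}{39350} \approx 2663.0$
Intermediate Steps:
$f = 28$
$w{\left(r \right)} = -25$ ($w{\left(r \right)} = 25 \left(-1\right) = -25$)
$J{\left(D \right)} = \frac{1}{28 + D}$ ($J{\left(D \right)} = \frac{1}{D + 28} = \frac{1}{28 + D}$)
$\left(J{\left(T{\left(-3,-3 \right)} \right)} + 2663\right) + \frac{1}{-1549 + w{\left(11 \right)}} = \left(\frac{1}{28 - 3} + 2663\right) + \frac{1}{-1549 - 25} = \left(\frac{1}{25} + 2663\right) + \frac{1}{-1574} = \left(\frac{1}{25} + 2663\right) - \frac{1}{1574} = \frac{66576}{25} - \frac{1}{1574} = \frac{104790599}{39350}$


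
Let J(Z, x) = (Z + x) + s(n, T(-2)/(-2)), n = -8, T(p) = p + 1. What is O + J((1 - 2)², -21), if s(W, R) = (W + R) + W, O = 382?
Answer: 693/2 ≈ 346.50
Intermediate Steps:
T(p) = 1 + p
s(W, R) = R + 2*W (s(W, R) = (R + W) + W = R + 2*W)
J(Z, x) = -31/2 + Z + x (J(Z, x) = (Z + x) + ((1 - 2)/(-2) + 2*(-8)) = (Z + x) + (-1*(-½) - 16) = (Z + x) + (½ - 16) = (Z + x) - 31/2 = -31/2 + Z + x)
O + J((1 - 2)², -21) = 382 + (-31/2 + (1 - 2)² - 21) = 382 + (-31/2 + (-1)² - 21) = 382 + (-31/2 + 1 - 21) = 382 - 71/2 = 693/2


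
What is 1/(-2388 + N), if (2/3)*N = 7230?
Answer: 1/8457 ≈ 0.00011825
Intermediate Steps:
N = 10845 (N = (3/2)*7230 = 10845)
1/(-2388 + N) = 1/(-2388 + 10845) = 1/8457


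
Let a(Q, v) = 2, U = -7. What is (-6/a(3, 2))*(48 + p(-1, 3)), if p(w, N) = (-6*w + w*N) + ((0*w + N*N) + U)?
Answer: -159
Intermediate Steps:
p(w, N) = -7 + N² - 6*w + N*w (p(w, N) = (-6*w + w*N) + ((0*w + N*N) - 7) = (-6*w + N*w) + ((0 + N²) - 7) = (-6*w + N*w) + (N² - 7) = (-6*w + N*w) + (-7 + N²) = -7 + N² - 6*w + N*w)
(-6/a(3, 2))*(48 + p(-1, 3)) = (-6/2)*(48 + (-7 + 3² - 6*(-1) + 3*(-1))) = (-6*½)*(48 + (-7 + 9 + 6 - 3)) = -3*(48 + 5) = -3*53 = -159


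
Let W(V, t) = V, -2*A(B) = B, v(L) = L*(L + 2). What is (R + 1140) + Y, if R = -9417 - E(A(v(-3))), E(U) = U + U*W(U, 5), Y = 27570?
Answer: 77169/4 ≈ 19292.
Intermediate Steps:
v(L) = L*(2 + L)
A(B) = -B/2
E(U) = U + U² (E(U) = U + U*U = U + U²)
R = -37671/4 (R = -9417 - (-(-3)*(2 - 3)/2)*(1 - (-3)*(2 - 3)/2) = -9417 - (-(-3)*(-1)/2)*(1 - (-3)*(-1)/2) = -9417 - (-½*3)*(1 - ½*3) = -9417 - (-3)*(1 - 3/2)/2 = -9417 - (-3)*(-1)/(2*2) = -9417 - 1*¾ = -9417 - ¾ = -37671/4 ≈ -9417.8)
(R + 1140) + Y = (-37671/4 + 1140) + 27570 = -33111/4 + 27570 = 77169/4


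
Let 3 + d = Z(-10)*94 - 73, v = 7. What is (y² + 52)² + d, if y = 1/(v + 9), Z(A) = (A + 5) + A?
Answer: 79849473/65536 ≈ 1218.4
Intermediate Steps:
Z(A) = 5 + 2*A (Z(A) = (5 + A) + A = 5 + 2*A)
y = 1/16 (y = 1/(7 + 9) = 1/16 ≈ 0.062500)
d = -1486 (d = -3 + ((5 + 2*(-10))*94 - 73) = -3 + ((5 - 20)*94 - 73) = -3 + (-15*94 - 73) = -3 + (-1410 - 73) = -3 - 1483 = -1486)
(y² + 52)² + d = ((1/16)² + 52)² - 1486 = (1/256 + 52)² - 1486 = (13313/256)² - 1486 = 177235969/65536 - 1486 = 79849473/65536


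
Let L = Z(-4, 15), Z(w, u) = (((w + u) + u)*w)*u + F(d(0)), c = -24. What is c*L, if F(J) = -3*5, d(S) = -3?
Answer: 37800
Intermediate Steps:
F(J) = -15
Z(w, u) = -15 + u*w*(w + 2*u) (Z(w, u) = (((w + u) + u)*w)*u - 15 = (((u + w) + u)*w)*u - 15 = ((w + 2*u)*w)*u - 15 = (w*(w + 2*u))*u - 15 = u*w*(w + 2*u) - 15 = -15 + u*w*(w + 2*u))
L = -1575 (L = -15 + 15*(-4)² + 2*(-4)*15² = -15 + 15*16 + 2*(-4)*225 = -15 + 240 - 1800 = -1575)
c*L = -24*(-1575) = 37800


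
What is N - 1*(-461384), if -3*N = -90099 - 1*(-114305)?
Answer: 1359946/3 ≈ 4.5332e+5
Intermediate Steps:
N = -24206/3 (N = -(-90099 - 1*(-114305))/3 = -(-90099 + 114305)/3 = -⅓*24206 = -24206/3 ≈ -8068.7)
N - 1*(-461384) = -24206/3 - 1*(-461384) = -24206/3 + 461384 = 1359946/3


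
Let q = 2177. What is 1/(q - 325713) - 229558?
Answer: -74270277089/323536 ≈ -2.2956e+5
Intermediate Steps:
1/(q - 325713) - 229558 = 1/(2177 - 325713) - 229558 = 1/(-323536) - 229558 = -1/323536 - 229558 = -74270277089/323536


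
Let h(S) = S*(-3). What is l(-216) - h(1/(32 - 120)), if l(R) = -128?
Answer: -11267/88 ≈ -128.03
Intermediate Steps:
h(S) = -3*S
l(-216) - h(1/(32 - 120)) = -128 - (-3)/(32 - 120) = -128 - (-3)/(-88) = -128 - (-3)*(-1)/88 = -128 - 1*3/88 = -128 - 3/88 = -11267/88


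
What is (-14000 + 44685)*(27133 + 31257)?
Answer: 1791697150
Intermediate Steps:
(-14000 + 44685)*(27133 + 31257) = 30685*58390 = 1791697150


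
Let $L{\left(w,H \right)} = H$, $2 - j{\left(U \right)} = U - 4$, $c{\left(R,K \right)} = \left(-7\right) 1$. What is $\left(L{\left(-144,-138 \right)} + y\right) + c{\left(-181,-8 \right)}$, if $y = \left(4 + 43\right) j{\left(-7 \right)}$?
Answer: $466$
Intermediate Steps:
$c{\left(R,K \right)} = -7$
$j{\left(U \right)} = 6 - U$ ($j{\left(U \right)} = 2 - \left(U - 4\right) = 2 - \left(-4 + U\right) = 6 - U$)
$y = 611$ ($y = \left(4 + 43\right) \left(6 - -7\right) = 47 \left(6 + 7\right) = 47 \cdot 13 = 611$)
$\left(L{\left(-144,-138 \right)} + y\right) + c{\left(-181,-8 \right)} = \left(-138 + 611\right) - 7 = 473 - 7 = 466$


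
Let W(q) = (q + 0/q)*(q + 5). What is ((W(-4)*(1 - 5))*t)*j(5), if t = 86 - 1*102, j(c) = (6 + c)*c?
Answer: -14080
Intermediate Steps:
j(c) = c*(6 + c)
W(q) = q*(5 + q) (W(q) = (q + 0)*(5 + q) = q*(5 + q))
t = -16 (t = 86 - 102 = -16)
((W(-4)*(1 - 5))*t)*j(5) = (((-4*(5 - 4))*(1 - 5))*(-16))*(5*(6 + 5)) = ((-4*1*(-4))*(-16))*(5*11) = (-4*(-4)*(-16))*55 = (16*(-16))*55 = -256*55 = -14080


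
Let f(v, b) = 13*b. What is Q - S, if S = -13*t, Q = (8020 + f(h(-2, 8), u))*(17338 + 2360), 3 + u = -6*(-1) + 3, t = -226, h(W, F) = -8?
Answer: 159511466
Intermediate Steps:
u = 6 (u = -3 + (-6*(-1) + 3) = -3 + (6 + 3) = -3 + 9 = 6)
Q = 159514404 (Q = (8020 + 13*6)*(17338 + 2360) = (8020 + 78)*19698 = 8098*19698 = 159514404)
S = 2938 (S = -13*(-226) = 2938)
Q - S = 159514404 - 1*2938 = 159514404 - 2938 = 159511466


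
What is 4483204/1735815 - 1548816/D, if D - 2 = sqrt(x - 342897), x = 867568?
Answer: 2576368427716/303574949535 - 516272*sqrt(524671)/174889 ≈ -2129.8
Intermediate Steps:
D = 2 + sqrt(524671) (D = 2 + sqrt(867568 - 342897) = 2 + sqrt(524671) ≈ 726.34)
4483204/1735815 - 1548816/D = 4483204/1735815 - 1548816/(2 + sqrt(524671))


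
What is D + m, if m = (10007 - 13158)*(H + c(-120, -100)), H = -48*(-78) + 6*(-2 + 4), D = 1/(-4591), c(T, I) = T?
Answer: -52599252277/4591 ≈ -1.1457e+7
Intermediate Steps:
D = -1/4591 ≈ -0.00021782
H = 3756 (H = 3744 + 6*2 = 3744 + 12 = 3756)
m = -11457036 (m = (10007 - 13158)*(3756 - 120) = -3151*3636 = -11457036)
D + m = -1/4591 - 11457036 = -52599252277/4591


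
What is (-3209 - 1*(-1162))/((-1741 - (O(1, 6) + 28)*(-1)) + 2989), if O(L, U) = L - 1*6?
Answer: -2047/1271 ≈ -1.6105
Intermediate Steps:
O(L, U) = -6 + L (O(L, U) = L - 6 = -6 + L)
(-3209 - 1*(-1162))/((-1741 - (O(1, 6) + 28)*(-1)) + 2989) = (-3209 - 1*(-1162))/((-1741 - ((-6 + 1) + 28)*(-1)) + 2989) = (-3209 + 1162)/((-1741 - (-5 + 28)*(-1)) + 2989) = -2047/((-1741 - 23*(-1)) + 2989) = -2047/((-1741 - 1*(-23)) + 2989) = -2047/((-1741 + 23) + 2989) = -2047/(-1718 + 2989) = -2047/1271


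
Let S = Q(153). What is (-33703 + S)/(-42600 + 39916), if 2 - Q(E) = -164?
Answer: 33537/2684 ≈ 12.495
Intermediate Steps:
Q(E) = 166 (Q(E) = 2 - 1*(-164) = 2 + 164 = 166)
S = 166
(-33703 + S)/(-42600 + 39916) = (-33703 + 166)/(-42600 + 39916) = -33537/(-2684) = -33537*(-1/2684) = 33537/2684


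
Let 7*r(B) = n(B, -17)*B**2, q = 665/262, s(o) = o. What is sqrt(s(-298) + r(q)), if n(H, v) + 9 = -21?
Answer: I*sqrt(22351162)/262 ≈ 18.045*I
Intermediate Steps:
n(H, v) = -30 (n(H, v) = -9 - 21 = -30)
q = 665/262 (q = 665*(1/262) = 665/262 ≈ 2.5382)
r(B) = -30*B**2/7 (r(B) = (-30*B**2)/7 = -30*B**2/7)
sqrt(s(-298) + r(q)) = sqrt(-298 - 30*(665/262)**2/7) = sqrt(-298 - 30/7*442225/68644) = sqrt(-298 - 947625/34322) = sqrt(-11175581/34322) = I*sqrt(22351162)/262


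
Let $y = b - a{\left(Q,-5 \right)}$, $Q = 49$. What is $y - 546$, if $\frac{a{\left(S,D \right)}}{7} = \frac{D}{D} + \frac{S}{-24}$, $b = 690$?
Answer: $\frac{3631}{24} \approx 151.29$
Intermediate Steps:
$a{\left(S,D \right)} = 7 - \frac{7 S}{24}$ ($a{\left(S,D \right)} = 7 \left(\frac{D}{D} + \frac{S}{-24}\right) = 7 \left(1 + S \left(- \frac{1}{24}\right)\right) = 7 \left(1 - \frac{S}{24}\right) = 7 - \frac{7 S}{24}$)
$y = \frac{16735}{24}$ ($y = 690 - \left(7 - \frac{343}{24}\right) = 690 - - \frac{175}{24} = 690 + \frac{175}{24} = \frac{16735}{24} \approx 697.29$)
$y - 546 = \frac{16735}{24} - 546 = \frac{3631}{24}$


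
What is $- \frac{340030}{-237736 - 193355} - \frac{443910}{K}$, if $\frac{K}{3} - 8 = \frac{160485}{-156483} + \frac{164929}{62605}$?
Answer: $- \frac{104146653004240042165}{6763413067543197} \approx -15399.0$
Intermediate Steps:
$K = \frac{31378122334}{1088513135}$ ($K = 24 + 3 \left(\frac{160485}{-156483} + \frac{164929}{62605}\right) = 24 + 3 \left(160485 \left(- \frac{1}{156483}\right) + 164929 \cdot \frac{1}{62605}\right) = 24 + 3 \left(- \frac{53495}{52161} + \frac{164929}{62605}\right) = 24 + 3 \cdot \frac{5253807094}{3265539405} = 24 + \frac{5253807094}{1088513135} = \frac{31378122334}{1088513135} \approx 28.827$)
$- \frac{340030}{-237736 - 193355} - \frac{443910}{K} = - \frac{340030}{-237736 - 193355} - \frac{443910}{\frac{31378122334}{1088513135}} = - \frac{340030}{-237736 - 193355} - \frac{241600932878925}{15689061167} = - \frac{340030}{-431091} - \frac{241600932878925}{15689061167} = \left(-340030\right) \left(- \frac{1}{431091}\right) - \frac{241600932878925}{15689061167} = \frac{340030}{431091} - \frac{241600932878925}{15689061167} = - \frac{104146653004240042165}{6763413067543197}$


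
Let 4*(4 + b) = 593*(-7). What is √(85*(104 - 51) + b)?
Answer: √13853/2 ≈ 58.849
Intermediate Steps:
b = -4167/4 (b = -4 + (593*(-7))/4 = -4 + (¼)*(-4151) = -4 - 4151/4 = -4167/4 ≈ -1041.8)
√(85*(104 - 51) + b) = √(85*(104 - 51) - 4167/4) = √(85*53 - 4167/4) = √(4505 - 4167/4) = √(13853/4) = √13853/2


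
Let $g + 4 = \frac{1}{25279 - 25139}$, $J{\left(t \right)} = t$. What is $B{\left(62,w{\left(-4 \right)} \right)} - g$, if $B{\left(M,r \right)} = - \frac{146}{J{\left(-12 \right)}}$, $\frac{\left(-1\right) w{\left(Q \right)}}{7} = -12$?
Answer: $\frac{6787}{420} \approx 16.16$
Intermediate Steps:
$w{\left(Q \right)} = 84$ ($w{\left(Q \right)} = \left(-7\right) \left(-12\right) = 84$)
$B{\left(M,r \right)} = \frac{73}{6}$ ($B{\left(M,r \right)} = - \frac{146}{-12} = \left(-146\right) \left(- \frac{1}{12}\right) = \frac{73}{6}$)
$g = - \frac{559}{140}$ ($g = -4 + \frac{1}{25279 - 25139} = -4 + \frac{1}{140} = - \frac{559}{140} \approx -3.9929$)
$B{\left(62,w{\left(-4 \right)} \right)} - g = \frac{73}{6} - - \frac{559}{140} = \frac{73}{6} + \frac{559}{140} = \frac{6787}{420}$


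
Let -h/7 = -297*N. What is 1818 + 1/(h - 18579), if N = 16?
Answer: 26697331/14685 ≈ 1818.0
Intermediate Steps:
h = 33264 (h = -(-2079)*16 = -7*(-4752) = 33264)
1818 + 1/(h - 18579) = 1818 + 1/(33264 - 18579) = 1818 + 1/14685 = 26697331/14685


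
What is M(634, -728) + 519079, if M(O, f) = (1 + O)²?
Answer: 922304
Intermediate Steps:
M(634, -728) + 519079 = (1 + 634)² + 519079 = 635² + 519079 = 403225 + 519079 = 922304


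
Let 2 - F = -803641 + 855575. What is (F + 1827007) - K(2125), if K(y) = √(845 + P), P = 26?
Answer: 1775075 - √871 ≈ 1.7750e+6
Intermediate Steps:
K(y) = √871 (K(y) = √(845 + 26) = √871)
F = -51932 (F = 2 - (-803641 + 855575) = 2 - 1*51934 = 2 - 51934 = -51932)
(F + 1827007) - K(2125) = (-51932 + 1827007) - √871 = 1775075 - √871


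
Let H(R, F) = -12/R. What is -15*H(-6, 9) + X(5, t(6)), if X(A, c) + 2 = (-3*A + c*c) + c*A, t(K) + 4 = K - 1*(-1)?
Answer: -23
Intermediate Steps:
t(K) = -3 + K (t(K) = -4 + (K - 1*(-1)) = -4 + (K + 1) = -4 + (1 + K) = -3 + K)
X(A, c) = -2 + c² - 3*A + A*c (X(A, c) = -2 + ((-3*A + c*c) + c*A) = -2 + ((-3*A + c²) + A*c) = -2 + ((c² - 3*A) + A*c) = -2 + (c² - 3*A + A*c) = -2 + c² - 3*A + A*c)
-15*H(-6, 9) + X(5, t(6)) = -(-180)/(-6) + (-2 + (-3 + 6)² - 3*5 + 5*(-3 + 6)) = -(-180)*(-1)/6 + (-2 + 3² - 15 + 5*3) = -15*2 + (-2 + 9 - 15 + 15) = -30 + 7 = -23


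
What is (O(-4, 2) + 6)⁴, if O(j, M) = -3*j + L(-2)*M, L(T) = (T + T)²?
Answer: 6250000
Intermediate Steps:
L(T) = 4*T² (L(T) = (2*T)² = 4*T²)
O(j, M) = -3*j + 16*M (O(j, M) = -3*j + (4*(-2)²)*M = -3*j + (4*4)*M = -3*j + 16*M)
(O(-4, 2) + 6)⁴ = ((-3*(-4) + 16*2) + 6)⁴ = ((12 + 32) + 6)⁴ = (44 + 6)⁴ = 50⁴ = 6250000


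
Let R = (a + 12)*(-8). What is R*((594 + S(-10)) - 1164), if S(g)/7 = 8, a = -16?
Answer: -16448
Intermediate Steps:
S(g) = 56 (S(g) = 7*8 = 56)
R = 32 (R = (-16 + 12)*(-8) = -4*(-8) = 32)
R*((594 + S(-10)) - 1164) = 32*((594 + 56) - 1164) = 32*(650 - 1164) = 32*(-514) = -16448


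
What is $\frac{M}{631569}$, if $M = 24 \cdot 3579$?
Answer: $\frac{28632}{210523} \approx 0.136$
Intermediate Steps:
$M = 85896$
$\frac{M}{631569} = \frac{85896}{631569} = 85896 \cdot \frac{1}{631569} = \frac{28632}{210523}$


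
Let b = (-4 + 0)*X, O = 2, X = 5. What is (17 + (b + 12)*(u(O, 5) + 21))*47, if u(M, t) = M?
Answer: -7849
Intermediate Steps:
b = -20 (b = (-4 + 0)*5 = -4*5 = -20)
(17 + (b + 12)*(u(O, 5) + 21))*47 = (17 + (-20 + 12)*(2 + 21))*47 = (17 - 8*23)*47 = (17 - 184)*47 = -167*47 = -7849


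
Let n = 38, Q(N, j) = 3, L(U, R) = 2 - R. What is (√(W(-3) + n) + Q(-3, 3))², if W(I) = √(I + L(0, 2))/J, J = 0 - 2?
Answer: (6 + √2*√(76 - I*√3))²/4 ≈ 83.989 - 1.2875*I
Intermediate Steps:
J = -2
W(I) = -√I/2 (W(I) = √(I + (2 - 1*2))/(-2) = √(I + (2 - 2))*(-½) = √(I + 0)*(-½) = √I*(-½) = -√I/2)
(√(W(-3) + n) + Q(-3, 3))² = (√(-I*√3/2 + 38) + 3)² = (√(38 - I*√3/2) + 3)² = (3 + √(38 - I*√3/2))²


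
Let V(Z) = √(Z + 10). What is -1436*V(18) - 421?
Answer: -421 - 2872*√7 ≈ -8019.6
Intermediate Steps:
V(Z) = √(10 + Z)
-1436*V(18) - 421 = -1436*√(10 + 18) - 421 = -2872*√7 - 421 = -421 - 2872*√7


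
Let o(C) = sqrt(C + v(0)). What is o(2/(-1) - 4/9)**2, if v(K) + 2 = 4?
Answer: -4/9 ≈ -0.44444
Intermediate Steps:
v(K) = 2 (v(K) = -2 + 4 = 2)
o(C) = sqrt(2 + C) (o(C) = sqrt(C + 2) = sqrt(2 + C))
o(2/(-1) - 4/9)**2 = (sqrt(2 + (2/(-1) - 4/9)))**2 = (sqrt(2 + (2*(-1) - 4*1/9)))**2 = (sqrt(2 + (-2 - 4/9)))**2 = (sqrt(2 - 22/9))**2 = (sqrt(-4/9))**2 = (2*I/3)**2 = -4/9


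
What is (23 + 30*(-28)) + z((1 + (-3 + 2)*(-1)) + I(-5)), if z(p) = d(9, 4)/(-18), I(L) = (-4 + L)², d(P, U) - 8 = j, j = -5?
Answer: -4903/6 ≈ -817.17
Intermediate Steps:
d(P, U) = 3 (d(P, U) = 8 - 5 = 3)
z(p) = -⅙ (z(p) = 3/(-18) = 3*(-1/18) = -⅙)
(23 + 30*(-28)) + z((1 + (-3 + 2)*(-1)) + I(-5)) = (23 + 30*(-28)) - ⅙ = (23 - 840) - ⅙ = -817 - ⅙ = -4903/6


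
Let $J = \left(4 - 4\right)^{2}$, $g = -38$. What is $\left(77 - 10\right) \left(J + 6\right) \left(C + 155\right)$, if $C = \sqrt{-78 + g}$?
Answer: $62310 + 804 i \sqrt{29} \approx 62310.0 + 4329.7 i$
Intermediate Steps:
$J = 0$ ($J = 0^{2} = 0$)
$C = 2 i \sqrt{29}$ ($C = \sqrt{-78 - 38} = \sqrt{-116} = 2 i \sqrt{29} \approx 10.77 i$)
$\left(77 - 10\right) \left(J + 6\right) \left(C + 155\right) = \left(77 - 10\right) \left(0 + 6\right) \left(2 i \sqrt{29} + 155\right) = 67 \cdot 6 \left(155 + 2 i \sqrt{29}\right) = 402 \left(155 + 2 i \sqrt{29}\right) = 62310 + 804 i \sqrt{29}$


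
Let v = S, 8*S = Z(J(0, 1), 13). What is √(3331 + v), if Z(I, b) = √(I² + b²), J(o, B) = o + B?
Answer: √(53296 + 2*√170)/4 ≈ 57.729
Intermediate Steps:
J(o, B) = B + o
S = √170/8 (S = √((1 + 0)² + 13²)/8 = √(1² + 169)/8 = √(1 + 169)/8 = √170/8 ≈ 1.6298)
v = √170/8 ≈ 1.6298
√(3331 + v) = √(3331 + √170/8)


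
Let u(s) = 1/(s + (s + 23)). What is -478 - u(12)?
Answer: -22467/47 ≈ -478.02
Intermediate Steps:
u(s) = 1/(23 + 2*s) (u(s) = 1/(s + (23 + s)) = 1/(23 + 2*s))
-478 - u(12) = -478 - 1/(23 + 2*12) = -478 - 1/(23 + 24) = -478 - 1/47 = -22467/47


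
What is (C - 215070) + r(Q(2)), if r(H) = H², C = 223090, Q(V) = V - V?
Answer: 8020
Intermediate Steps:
Q(V) = 0
(C - 215070) + r(Q(2)) = (223090 - 215070) + 0² = 8020 + 0 = 8020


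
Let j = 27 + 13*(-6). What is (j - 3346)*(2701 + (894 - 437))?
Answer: -10727726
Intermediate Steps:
j = -51 (j = 27 - 78 = -51)
(j - 3346)*(2701 + (894 - 437)) = (-51 - 3346)*(2701 + (894 - 437)) = -3397*(2701 + 457) = -3397*3158 = -10727726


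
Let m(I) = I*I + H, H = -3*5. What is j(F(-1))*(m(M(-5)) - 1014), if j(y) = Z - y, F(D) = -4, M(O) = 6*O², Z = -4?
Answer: 0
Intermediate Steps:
H = -15
j(y) = -4 - y
m(I) = -15 + I² (m(I) = I*I - 15 = I² - 15 = -15 + I²)
j(F(-1))*(m(M(-5)) - 1014) = (-4 - 1*(-4))*((-15 + (6*(-5)²)²) - 1014) = (-4 + 4)*((-15 + (6*25)²) - 1014) = 0*((-15 + 150²) - 1014) = 0*((-15 + 22500) - 1014) = 0*(22485 - 1014) = 0*21471 = 0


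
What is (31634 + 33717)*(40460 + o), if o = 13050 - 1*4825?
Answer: 3181613435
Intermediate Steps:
o = 8225 (o = 13050 - 4825 = 8225)
(31634 + 33717)*(40460 + o) = (31634 + 33717)*(40460 + 8225) = 65351*48685 = 3181613435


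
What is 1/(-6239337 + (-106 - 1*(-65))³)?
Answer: -1/6308258 ≈ -1.5852e-7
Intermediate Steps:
1/(-6239337 + (-106 - 1*(-65))³) = 1/(-6239337 + (-106 + 65)³) = 1/(-6239337 + (-41)³) = 1/(-6239337 - 68921) = 1/(-6308258) = -1/6308258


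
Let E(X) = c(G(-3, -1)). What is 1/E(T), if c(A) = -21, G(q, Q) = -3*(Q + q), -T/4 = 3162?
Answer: -1/21 ≈ -0.047619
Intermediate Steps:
T = -12648 (T = -4*3162 = -12648)
G(q, Q) = -3*Q - 3*q
E(X) = -21
1/E(T) = 1/(-21) = -1/21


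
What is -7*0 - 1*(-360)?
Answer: 360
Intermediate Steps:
-7*0 - 1*(-360) = 0 + 360 = 360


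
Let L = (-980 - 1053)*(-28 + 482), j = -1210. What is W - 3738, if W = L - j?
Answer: -925510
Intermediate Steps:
L = -922982 (L = -2033*454 = -922982)
W = -921772 (W = -922982 - 1*(-1210) = -922982 + 1210 = -921772)
W - 3738 = -921772 - 3738 = -925510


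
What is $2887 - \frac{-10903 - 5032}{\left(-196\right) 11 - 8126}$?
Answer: $\frac{29668199}{10282} \approx 2885.4$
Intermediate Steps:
$2887 - \frac{-10903 - 5032}{\left(-196\right) 11 - 8126} = 2887 - - \frac{15935}{-2156 - 8126} = 2887 - - \frac{15935}{-10282} = 2887 - \left(-15935\right) \left(- \frac{1}{10282}\right) = 2887 - \frac{15935}{10282} = \frac{29668199}{10282}$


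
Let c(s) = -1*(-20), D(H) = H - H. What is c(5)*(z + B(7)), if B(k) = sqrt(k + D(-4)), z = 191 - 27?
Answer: 3280 + 20*sqrt(7) ≈ 3332.9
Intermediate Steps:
D(H) = 0
z = 164
c(s) = 20
B(k) = sqrt(k) (B(k) = sqrt(k + 0) = sqrt(k))
c(5)*(z + B(7)) = 20*(164 + sqrt(7)) = 3280 + 20*sqrt(7)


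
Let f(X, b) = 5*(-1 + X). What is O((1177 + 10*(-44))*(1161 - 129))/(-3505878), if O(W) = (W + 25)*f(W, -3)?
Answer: -2892531375235/3505878 ≈ -8.2505e+5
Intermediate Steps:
f(X, b) = -5 + 5*X
O(W) = (-5 + 5*W)*(25 + W) (O(W) = (W + 25)*(-5 + 5*W) = (25 + W)*(-5 + 5*W) = (-5 + 5*W)*(25 + W))
O((1177 + 10*(-44))*(1161 - 129))/(-3505878) = (5*(-1 + (1177 + 10*(-44))*(1161 - 129))*(25 + (1177 + 10*(-44))*(1161 - 129)))/(-3505878) = (5*(-1 + (1177 - 440)*1032)*(25 + (1177 - 440)*1032))*(-1/3505878) = (5*(-1 + 737*1032)*(25 + 737*1032))*(-1/3505878) = (5*(-1 + 760584)*(25 + 760584))*(-1/3505878) = (5*760583*760609)*(-1/3505878) = 2892531375235*(-1/3505878) = -2892531375235/3505878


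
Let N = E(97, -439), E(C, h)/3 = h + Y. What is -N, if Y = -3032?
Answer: 10413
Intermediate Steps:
E(C, h) = -9096 + 3*h (E(C, h) = 3*(h - 3032) = 3*(-3032 + h) = -9096 + 3*h)
N = -10413 (N = -9096 + 3*(-439) = -9096 - 1317 = -10413)
-N = -1*(-10413) = 10413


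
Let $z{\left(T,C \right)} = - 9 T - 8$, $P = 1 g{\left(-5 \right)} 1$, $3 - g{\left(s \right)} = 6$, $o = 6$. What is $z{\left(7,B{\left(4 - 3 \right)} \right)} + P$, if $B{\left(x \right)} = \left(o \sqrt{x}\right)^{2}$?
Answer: $-74$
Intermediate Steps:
$g{\left(s \right)} = -3$ ($g{\left(s \right)} = 3 - 6 = -3$)
$B{\left(x \right)} = 36 x$ ($B{\left(x \right)} = \left(6 \sqrt{x}\right)^{2} = 36 x$)
$P = -3$ ($P = 1 \left(-3\right) 1 = \left(-3\right) 1 = -3$)
$z{\left(T,C \right)} = -8 - 9 T$
$z{\left(7,B{\left(4 - 3 \right)} \right)} + P = \left(-8 - 63\right) - 3 = -71 - 3 = -74$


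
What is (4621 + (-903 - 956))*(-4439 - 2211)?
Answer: -18367300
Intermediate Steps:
(4621 + (-903 - 956))*(-4439 - 2211) = (4621 - 1859)*(-6650) = 2762*(-6650) = -18367300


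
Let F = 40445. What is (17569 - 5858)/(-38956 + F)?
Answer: 11711/1489 ≈ 7.8650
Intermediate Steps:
(17569 - 5858)/(-38956 + F) = (17569 - 5858)/(-38956 + 40445) = 11711/1489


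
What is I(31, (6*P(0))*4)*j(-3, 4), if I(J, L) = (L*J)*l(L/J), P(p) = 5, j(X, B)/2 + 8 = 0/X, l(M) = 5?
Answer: -297600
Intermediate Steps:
j(X, B) = -16 (j(X, B) = -16 + 2*(0/X) = -16 + 2*0 = -16 + 0 = -16)
I(J, L) = 5*J*L (I(J, L) = (L*J)*5 = (J*L)*5 = 5*J*L)
I(31, (6*P(0))*4)*j(-3, 4) = (5*31*((6*5)*4))*(-16) = (5*31*(30*4))*(-16) = (5*31*120)*(-16) = 18600*(-16) = -297600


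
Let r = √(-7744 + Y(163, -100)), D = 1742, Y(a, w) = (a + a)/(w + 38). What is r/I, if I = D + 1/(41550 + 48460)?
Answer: 90010*I*√7447037/4860720051 ≈ 0.050534*I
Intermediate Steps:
Y(a, w) = 2*a/(38 + w) (Y(a, w) = (2*a)/(38 + w) = 2*a/(38 + w))
I = 156797421/90010 (I = 1742 + 1/(41550 + 48460) = 1742 + 1/90010 = 156797421/90010 ≈ 1742.0)
r = I*√7447037/31 (r = √(-7744 + 2*163/(38 - 100)) = √(-7744 + 2*163/(-62)) = √(-7744 + 2*163*(-1/62)) = √(-7744 - 163/31) = √(-240227/31) = I*√7447037/31 ≈ 88.03*I)
r/I = (I*√7447037/31)/(156797421/90010) = (I*√7447037/31)*(90010/156797421) = 90010*I*√7447037/4860720051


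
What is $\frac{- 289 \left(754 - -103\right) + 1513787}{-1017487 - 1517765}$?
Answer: $- \frac{211019}{422542} \approx -0.4994$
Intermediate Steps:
$\frac{- 289 \left(754 - -103\right) + 1513787}{-1017487 - 1517765} = \frac{- 289 \left(754 + \left(-9 + 112\right)\right) + 1513787}{-2535252} = \left(- 289 \left(754 + 103\right) + 1513787\right) \left(- \frac{1}{2535252}\right) = \left(\left(-289\right) 857 + 1513787\right) \left(- \frac{1}{2535252}\right) = \left(-247673 + 1513787\right) \left(- \frac{1}{2535252}\right) = 1266114 \left(- \frac{1}{2535252}\right) = - \frac{211019}{422542}$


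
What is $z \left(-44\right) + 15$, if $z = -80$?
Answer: $3535$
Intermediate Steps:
$z \left(-44\right) + 15 = \left(-80\right) \left(-44\right) + 15 = 3520 + 15 = 3535$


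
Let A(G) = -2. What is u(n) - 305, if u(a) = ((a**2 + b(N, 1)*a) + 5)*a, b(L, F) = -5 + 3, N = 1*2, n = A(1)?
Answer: -331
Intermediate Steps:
n = -2
N = 2
b(L, F) = -2
u(a) = a*(5 + a**2 - 2*a) (u(a) = ((a**2 - 2*a) + 5)*a = (5 + a**2 - 2*a)*a = a*(5 + a**2 - 2*a))
u(n) - 305 = -2*(5 + (-2)**2 - 2*(-2)) - 305 = -2*(5 + 4 + 4) - 305 = -2*13 - 305 = -26 - 305 = -331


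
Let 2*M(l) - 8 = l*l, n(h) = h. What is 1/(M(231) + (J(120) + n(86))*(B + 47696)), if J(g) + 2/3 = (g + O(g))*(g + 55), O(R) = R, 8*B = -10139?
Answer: 6/11723945063 ≈ 5.1177e-10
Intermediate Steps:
B = -10139/8 (B = (⅛)*(-10139) = -10139/8 ≈ -1267.4)
M(l) = 4 + l²/2 (M(l) = 4 + (l*l)/2 = 4 + l²/2)
J(g) = -⅔ + 2*g*(55 + g) (J(g) = -⅔ + (g + g)*(g + 55) = -⅔ + (2*g)*(55 + g) = -⅔ + 2*g*(55 + g))
1/(M(231) + (J(120) + n(86))*(B + 47696)) = 1/((4 + (½)*231²) + ((-⅔ + 2*120² + 110*120) + 86)*(-10139/8 + 47696)) = 1/((4 + (½)*53361) + ((-⅔ + 2*14400 + 13200) + 86)*(371429/8)) = 1/((4 + 53361/2) + ((-⅔ + 28800 + 13200) + 86)*(371429/8)) = 1/(53369/2 + (125998/3 + 86)*(371429/8)) = 1/(53369/2 + (126256/3)*(371429/8)) = 1/(53369/2 + 5861892478/3) = 1/(11723945063/6) = 6/11723945063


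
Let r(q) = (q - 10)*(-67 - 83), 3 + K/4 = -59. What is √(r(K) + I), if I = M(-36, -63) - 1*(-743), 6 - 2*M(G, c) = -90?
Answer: √39491 ≈ 198.72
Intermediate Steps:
K = -248 (K = -12 + 4*(-59) = -12 - 236 = -248)
M(G, c) = 48 (M(G, c) = 3 - ½*(-90) = 3 + 45 = 48)
I = 791 (I = 48 - 1*(-743) = 48 + 743 = 791)
r(q) = 1500 - 150*q (r(q) = (-10 + q)*(-150) = 1500 - 150*q)
√(r(K) + I) = √((1500 - 150*(-248)) + 791) = √((1500 + 37200) + 791) = √(38700 + 791) = √39491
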